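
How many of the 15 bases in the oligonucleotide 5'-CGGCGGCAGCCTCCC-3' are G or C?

Scanning the sequence gives C=8, T=1, G=5, A=1.
G+C = 5 + 8 = 13

13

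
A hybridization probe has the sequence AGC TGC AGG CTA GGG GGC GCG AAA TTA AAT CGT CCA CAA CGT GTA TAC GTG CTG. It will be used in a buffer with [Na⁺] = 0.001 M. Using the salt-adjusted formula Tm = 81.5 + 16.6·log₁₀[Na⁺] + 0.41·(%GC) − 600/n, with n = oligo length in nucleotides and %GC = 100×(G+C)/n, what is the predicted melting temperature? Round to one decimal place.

42.6°C

Length n = 54. C=12, A=14, T=11, G=17
G+C = 29, so %GC = 29/54 × 100 = 53.704%
Salt term: 16.6 × (-3) = -49.8
GC term: 0.41 × 53.704 = 22.019; length term: −600/54 = −11.111
Tm = 81.5 + (-49.8) + 22.019 − 11.111 = 42.608 → 42.6°C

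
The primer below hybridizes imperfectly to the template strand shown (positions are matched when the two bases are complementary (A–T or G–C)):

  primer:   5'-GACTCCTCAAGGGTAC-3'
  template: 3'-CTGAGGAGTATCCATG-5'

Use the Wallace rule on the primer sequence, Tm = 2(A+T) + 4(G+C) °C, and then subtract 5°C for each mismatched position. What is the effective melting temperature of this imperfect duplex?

40°C

Primer base counts: A=4, T=3, G=4, C=5 → A+T=7, G+C=9
Perfect-match Tm = 2(7) + 4(9) = 14 + 36 = 50°C
Mismatches (positions where the bases are not complementary): 2 (at positions 10, 11)
Effective Tm = 50 − 2×5 = 50 − 10 = 40°C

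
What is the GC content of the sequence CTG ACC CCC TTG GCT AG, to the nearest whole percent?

Counting bases: G=4, T=4, A=2, C=7
G+C = 4 + 7 = 11 out of 17 bases
%GC = 11/17 × 100 = 64.71% ≈ 65%

65%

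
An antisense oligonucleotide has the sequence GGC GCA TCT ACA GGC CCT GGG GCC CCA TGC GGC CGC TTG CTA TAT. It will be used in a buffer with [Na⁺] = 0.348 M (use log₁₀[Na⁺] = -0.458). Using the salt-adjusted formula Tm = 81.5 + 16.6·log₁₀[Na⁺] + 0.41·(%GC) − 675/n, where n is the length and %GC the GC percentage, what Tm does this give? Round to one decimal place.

86.2°C

Length n = 45. Counting bases: G=14, C=16, A=6, T=9
G+C = 30, so %GC = 30/45 × 100 = 66.667%
Salt term: 16.6 × (-0.458) = -7.603
GC term: 0.41 × 66.667 = 27.333; length term: −675/45 = −15
Tm = 81.5 + (-7.603) + 27.333 − 15 = 86.23 → 86.2°C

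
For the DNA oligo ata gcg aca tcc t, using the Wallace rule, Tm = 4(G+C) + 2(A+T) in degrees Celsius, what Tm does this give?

C=4, T=3, G=2, A=4
So N_AT = 7 and N_GC = 6.
Tm = 2×7 + 4×6 = 38°C

38°C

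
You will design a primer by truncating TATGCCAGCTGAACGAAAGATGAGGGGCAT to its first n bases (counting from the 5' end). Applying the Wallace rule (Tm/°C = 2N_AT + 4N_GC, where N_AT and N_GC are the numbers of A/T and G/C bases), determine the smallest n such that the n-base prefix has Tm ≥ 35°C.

n = 12

First 11 bases: TATGCCAGCTG → Tm = 34°C (< 35°C)
First 12 bases: TATGCCAGCTGA → Tm = 36°C (≥ 35°C)
Since every base adds ≥2°C, Tm only increases with n, so the threshold is first crossed at n = 12.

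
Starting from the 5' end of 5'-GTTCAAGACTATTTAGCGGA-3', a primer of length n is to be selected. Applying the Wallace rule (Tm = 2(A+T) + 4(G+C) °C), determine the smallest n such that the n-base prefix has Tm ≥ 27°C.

First 9 bases: GTTCAAGAC → Tm = 26°C (< 27°C)
First 10 bases: GTTCAAGACT → Tm = 28°C (≥ 27°C)
Since every base adds ≥2°C, Tm only increases with n, so the threshold is first crossed at n = 10.

n = 10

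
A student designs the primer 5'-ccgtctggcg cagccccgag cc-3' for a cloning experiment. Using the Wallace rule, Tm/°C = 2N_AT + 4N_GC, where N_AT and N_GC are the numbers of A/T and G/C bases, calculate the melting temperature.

T=2, C=11, A=2, G=7
So N_AT = 4 and N_GC = 18.
Tm = 4·18 + 2·4 = 72 + 8 = 80°C

80°C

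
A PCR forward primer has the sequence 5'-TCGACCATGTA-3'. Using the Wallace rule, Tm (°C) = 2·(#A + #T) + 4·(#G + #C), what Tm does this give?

Counting bases: G=2, A=3, T=3, C=3
A+T = 6, G+C = 5
Tm = 2×6 + 4×5 = 32°C

32°C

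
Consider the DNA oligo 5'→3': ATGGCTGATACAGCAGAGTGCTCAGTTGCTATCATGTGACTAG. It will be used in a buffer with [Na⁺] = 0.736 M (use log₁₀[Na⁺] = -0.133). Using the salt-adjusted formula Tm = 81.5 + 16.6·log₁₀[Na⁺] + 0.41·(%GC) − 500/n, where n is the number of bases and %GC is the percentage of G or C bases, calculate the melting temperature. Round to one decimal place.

86.7°C

Length n = 43. T=12, A=11, C=8, G=12
G+C = 20, so %GC = 20/43 × 100 = 46.512%
Salt term: 16.6 × (-0.133) = -2.208
GC term: 0.41 × 46.512 = 19.07; length term: −500/43 = −11.628
Tm = 81.5 + (-2.208) + 19.07 − 11.628 = 86.734 → 86.7°C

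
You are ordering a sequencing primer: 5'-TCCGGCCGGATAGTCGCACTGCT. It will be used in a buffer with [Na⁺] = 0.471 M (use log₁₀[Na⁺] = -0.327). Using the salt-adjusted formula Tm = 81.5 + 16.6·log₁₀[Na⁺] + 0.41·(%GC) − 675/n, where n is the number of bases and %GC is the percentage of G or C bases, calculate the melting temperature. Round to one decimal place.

73.5°C

Length n = 23. Counting bases: T=5, C=8, A=3, G=7
G+C = 15, so %GC = 15/23 × 100 = 65.217%
Salt term: 16.6 × (-0.327) = -5.428
GC term: 0.41 × 65.217 = 26.739; length term: −675/23 = −29.348
Tm = 81.5 + (-5.428) + 26.739 − 29.348 = 73.463 → 73.5°C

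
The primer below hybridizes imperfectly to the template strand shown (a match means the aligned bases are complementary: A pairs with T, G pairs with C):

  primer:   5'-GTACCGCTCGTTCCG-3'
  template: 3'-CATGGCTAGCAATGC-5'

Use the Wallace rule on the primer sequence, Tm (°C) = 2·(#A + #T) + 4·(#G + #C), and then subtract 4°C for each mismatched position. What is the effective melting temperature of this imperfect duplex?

42°C

Primer base counts: A=1, T=4, G=4, C=6 → A+T=5, G+C=10
Perfect-match Tm = 2(5) + 4(10) = 10 + 40 = 50°C
Mismatches (positions where the bases are not complementary): 2 (at positions 7, 13)
Effective Tm = 50 − 2×4 = 50 − 8 = 42°C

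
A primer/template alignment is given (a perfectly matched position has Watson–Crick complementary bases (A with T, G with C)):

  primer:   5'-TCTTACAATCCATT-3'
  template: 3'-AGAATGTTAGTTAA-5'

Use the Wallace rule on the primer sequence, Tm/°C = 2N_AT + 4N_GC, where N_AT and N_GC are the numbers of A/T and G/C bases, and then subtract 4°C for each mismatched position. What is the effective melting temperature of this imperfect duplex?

Primer base counts: A=4, T=6, G=0, C=4 → A+T=10, G+C=4
Perfect-match Tm = 2(10) + 4(4) = 20 + 16 = 36°C
Mismatches (positions where the bases are not complementary): 1 (at position 11)
Effective Tm = 36 − 1×4 = 36 − 4 = 32°C

32°C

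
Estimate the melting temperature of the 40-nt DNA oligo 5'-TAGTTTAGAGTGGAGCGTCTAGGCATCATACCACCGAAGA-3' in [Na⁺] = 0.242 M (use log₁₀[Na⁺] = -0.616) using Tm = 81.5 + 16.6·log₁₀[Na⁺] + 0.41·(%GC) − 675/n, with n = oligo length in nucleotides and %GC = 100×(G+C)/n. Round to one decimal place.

Length n = 40. Counting bases: T=9, C=8, G=11, A=12
G+C = 19, so %GC = 19/40 × 100 = 47.5%
Salt term: 16.6 × (-0.616) = -10.226
GC term: 0.41 × 47.5 = 19.475; length term: −675/40 = −16.875
Tm = 81.5 + (-10.226) + 19.475 − 16.875 = 73.874 → 73.9°C

73.9°C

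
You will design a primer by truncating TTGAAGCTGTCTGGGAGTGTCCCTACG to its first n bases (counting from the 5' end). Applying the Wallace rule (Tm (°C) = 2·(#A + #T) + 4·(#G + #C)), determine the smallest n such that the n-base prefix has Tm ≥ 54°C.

First 17 bases: TTGAAGCTGTCTGGGAG → Tm = 52°C (< 54°C)
First 18 bases: TTGAAGCTGTCTGGGAGT → Tm = 54°C (≥ 54°C)
Each additional base adds 2°C (A/T) or 4°C (G/C), so Tm is non-decreasing in n; n = 18 is the first length to reach 54°C.

n = 18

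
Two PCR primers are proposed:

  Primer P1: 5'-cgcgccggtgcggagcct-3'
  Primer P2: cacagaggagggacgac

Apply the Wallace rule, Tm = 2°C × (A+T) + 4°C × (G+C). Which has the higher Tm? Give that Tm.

Primer P1: A+T=3, G+C=15 → Tm = 2(3)+4(15) = 66°C
Primer P2: A+T=6, G+C=11 → Tm = 2(6)+4(11) = 56°C
66°C vs 56°C → primer P1 is higher.

Primer P1, 66°C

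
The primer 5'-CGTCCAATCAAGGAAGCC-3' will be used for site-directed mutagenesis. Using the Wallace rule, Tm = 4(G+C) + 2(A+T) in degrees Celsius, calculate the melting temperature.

G=4, T=2, A=6, C=6
So N_AT = 8 and N_GC = 10.
Tm = 4·10 + 2·8 = 40 + 16 = 56°C

56°C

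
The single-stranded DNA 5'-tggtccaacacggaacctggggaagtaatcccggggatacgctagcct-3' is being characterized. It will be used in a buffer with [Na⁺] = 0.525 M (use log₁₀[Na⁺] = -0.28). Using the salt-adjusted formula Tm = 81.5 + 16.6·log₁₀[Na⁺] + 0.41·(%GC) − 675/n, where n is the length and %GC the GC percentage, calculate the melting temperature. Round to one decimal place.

86.7°C

Length n = 48. Base counts: G=15, A=12, T=8, C=13
G+C = 28, so %GC = 28/48 × 100 = 58.333%
Salt term: 16.6 × (-0.28) = -4.648
GC term: 0.41 × 58.333 = 23.917; length term: −675/48 = −14.062
Tm = 81.5 + (-4.648) + 23.917 − 14.062 = 86.707 → 86.7°C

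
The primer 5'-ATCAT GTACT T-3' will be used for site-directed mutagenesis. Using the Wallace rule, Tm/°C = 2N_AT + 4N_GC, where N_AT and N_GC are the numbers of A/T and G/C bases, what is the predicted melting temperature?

Counting bases: A=3, G=1, C=2, T=5
A+T = 8, G+C = 3
Tm = 4·3 + 2·8 = 12 + 16 = 28°C

28°C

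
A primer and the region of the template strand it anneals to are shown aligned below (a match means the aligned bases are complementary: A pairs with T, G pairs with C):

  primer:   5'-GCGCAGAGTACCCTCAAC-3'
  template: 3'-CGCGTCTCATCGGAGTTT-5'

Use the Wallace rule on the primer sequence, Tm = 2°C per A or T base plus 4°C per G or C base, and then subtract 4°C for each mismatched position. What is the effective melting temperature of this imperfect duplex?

50°C

Primer base counts: A=5, T=2, G=4, C=7 → A+T=7, G+C=11
Perfect-match Tm = 2(7) + 4(11) = 14 + 44 = 58°C
Mismatches (positions where the bases are not complementary): 2 (at positions 11, 18)
Effective Tm = 58 − 2×4 = 58 − 8 = 50°C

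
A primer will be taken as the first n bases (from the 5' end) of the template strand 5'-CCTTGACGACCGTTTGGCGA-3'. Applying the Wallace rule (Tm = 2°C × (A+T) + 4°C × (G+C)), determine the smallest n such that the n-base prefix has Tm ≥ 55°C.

First 17 bases: CCTTGACGACCGTTTGG → Tm = 54°C (< 55°C)
First 18 bases: CCTTGACGACCGTTTGGC → Tm = 58°C (≥ 55°C)
Each additional base adds 2°C (A/T) or 4°C (G/C), so Tm is non-decreasing in n; n = 18 is the first length to reach 55°C.

n = 18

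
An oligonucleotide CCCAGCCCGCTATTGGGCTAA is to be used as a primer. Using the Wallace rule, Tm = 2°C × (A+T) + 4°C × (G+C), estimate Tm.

Base counts: T=4, G=5, A=4, C=8
So N_AT = 8 and N_GC = 13.
Tm = 2×8 + 4×13 = 68°C

68°C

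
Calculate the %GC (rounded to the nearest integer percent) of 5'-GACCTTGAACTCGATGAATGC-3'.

48%

Base counts: G=5, T=5, C=5, A=6
G+C = 5 + 5 = 10 out of 21 bases
%GC = 10/21 × 100 = 47.62% ≈ 48%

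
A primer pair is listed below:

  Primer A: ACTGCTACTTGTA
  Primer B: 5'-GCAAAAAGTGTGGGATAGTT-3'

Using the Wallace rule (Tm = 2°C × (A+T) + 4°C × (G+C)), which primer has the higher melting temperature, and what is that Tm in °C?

Primer A: A+T=8, G+C=5 → Tm = 2(8)+4(5) = 36°C
Primer B: A+T=12, G+C=8 → Tm = 2(12)+4(8) = 56°C
36°C vs 56°C → primer B is higher.

Primer B, 56°C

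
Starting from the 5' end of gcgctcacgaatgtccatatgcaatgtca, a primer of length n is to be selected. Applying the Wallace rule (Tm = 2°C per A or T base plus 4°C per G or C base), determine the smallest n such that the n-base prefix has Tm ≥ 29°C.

First 8 bases: GCGCTCAC → Tm = 28°C (< 29°C)
First 9 bases: GCGCTCACG → Tm = 32°C (≥ 29°C)
Since every base adds ≥2°C, Tm only increases with n, so the threshold is first crossed at n = 9.

n = 9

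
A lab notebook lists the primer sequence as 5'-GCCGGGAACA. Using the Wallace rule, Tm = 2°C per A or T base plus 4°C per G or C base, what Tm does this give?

34°C

Base counts: G=4, C=3, A=3, T=0
So N_AT = 3 and N_GC = 7.
Tm = 2(3) + 4(7) = 6 + 28 = 34°C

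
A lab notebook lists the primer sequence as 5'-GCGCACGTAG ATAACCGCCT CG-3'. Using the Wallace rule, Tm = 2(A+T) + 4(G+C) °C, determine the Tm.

Base counts: T=3, A=5, G=6, C=8
A+T = 8, G+C = 14
Tm = 4·14 + 2·8 = 56 + 16 = 72°C

72°C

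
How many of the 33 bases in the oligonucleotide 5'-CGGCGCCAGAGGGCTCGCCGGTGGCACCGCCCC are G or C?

28

Counting bases: T=2, C=15, G=13, A=3
G+C = 13 + 15 = 28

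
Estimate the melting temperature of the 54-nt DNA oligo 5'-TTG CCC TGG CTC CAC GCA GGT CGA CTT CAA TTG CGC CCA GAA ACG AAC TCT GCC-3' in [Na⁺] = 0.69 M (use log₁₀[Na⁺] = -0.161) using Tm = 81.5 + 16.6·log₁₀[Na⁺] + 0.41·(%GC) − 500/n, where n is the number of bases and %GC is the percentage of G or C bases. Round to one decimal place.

Length n = 54. Scanning the sequence gives C=20, T=11, A=11, G=12.
G+C = 32, so %GC = 32/54 × 100 = 59.259%
Salt term: 16.6 × (-0.161) = -2.673
GC term: 0.41 × 59.259 = 24.296; length term: −500/54 = −9.259
Tm = 81.5 + (-2.673) + 24.296 − 9.259 = 93.864 → 93.9°C

93.9°C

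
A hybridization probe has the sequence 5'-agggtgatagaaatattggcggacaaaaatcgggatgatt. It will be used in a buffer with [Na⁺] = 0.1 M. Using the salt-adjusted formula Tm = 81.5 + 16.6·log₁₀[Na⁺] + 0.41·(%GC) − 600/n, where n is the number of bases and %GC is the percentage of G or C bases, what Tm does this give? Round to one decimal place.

66.3°C

Length n = 40. Base counts: T=9, G=13, C=3, A=15
G+C = 16, so %GC = 16/40 × 100 = 40%
Salt term: 16.6 × (-1) = -16.6
GC term: 0.41 × 40 = 16.4; length term: −600/40 = −15
Tm = 81.5 + (-16.6) + 16.4 − 15 = 66.3 → 66.3°C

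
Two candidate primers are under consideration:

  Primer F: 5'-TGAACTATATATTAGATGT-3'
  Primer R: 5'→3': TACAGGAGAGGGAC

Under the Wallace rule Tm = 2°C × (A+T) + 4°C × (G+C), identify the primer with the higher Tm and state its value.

Primer F: A+T=15, G+C=4 → Tm = 2(15)+4(4) = 46°C
Primer R: A+T=6, G+C=8 → Tm = 2(6)+4(8) = 44°C
46°C vs 44°C → primer F is higher.

Primer F, 46°C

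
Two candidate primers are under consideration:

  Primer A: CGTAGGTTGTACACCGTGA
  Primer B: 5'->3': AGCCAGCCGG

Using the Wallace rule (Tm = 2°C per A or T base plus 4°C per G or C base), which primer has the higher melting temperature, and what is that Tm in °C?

Primer A, 58°C

Primer A: A+T=9, G+C=10 → Tm = 2(9)+4(10) = 58°C
Primer B: A+T=2, G+C=8 → Tm = 2(2)+4(8) = 36°C
58°C vs 36°C → primer A is higher.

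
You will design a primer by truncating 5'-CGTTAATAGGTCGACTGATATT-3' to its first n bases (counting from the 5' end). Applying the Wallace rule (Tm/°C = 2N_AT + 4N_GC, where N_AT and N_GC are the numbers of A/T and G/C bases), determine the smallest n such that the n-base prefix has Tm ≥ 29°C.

First 10 bases: CGTTAATAGG → Tm = 28°C (< 29°C)
First 11 bases: CGTTAATAGGT → Tm = 30°C (≥ 29°C)
Since every base adds ≥2°C, Tm only increases with n, so the threshold is first crossed at n = 11.

n = 11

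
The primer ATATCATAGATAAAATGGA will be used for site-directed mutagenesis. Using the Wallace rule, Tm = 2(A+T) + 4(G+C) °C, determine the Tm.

C=1, T=5, G=3, A=10
So N_AT = 15 and N_GC = 4.
Tm = 4·4 + 2·15 = 16 + 30 = 46°C

46°C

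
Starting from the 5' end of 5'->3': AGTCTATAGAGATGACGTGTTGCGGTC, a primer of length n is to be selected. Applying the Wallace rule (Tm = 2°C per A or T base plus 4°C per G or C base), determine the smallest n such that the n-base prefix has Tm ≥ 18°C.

First 6 bases: AGTCTA → Tm = 16°C (< 18°C)
First 7 bases: AGTCTAT → Tm = 18°C (≥ 18°C)
Since every base adds ≥2°C, Tm only increases with n, so the threshold is first crossed at n = 7.

n = 7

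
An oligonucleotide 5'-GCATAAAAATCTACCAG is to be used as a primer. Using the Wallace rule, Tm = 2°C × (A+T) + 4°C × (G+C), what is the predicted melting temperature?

46°C

Scanning the sequence gives G=2, T=3, A=8, C=4.
A+T = 11, G+C = 6
Tm = 2×11 + 4×6 = 46°C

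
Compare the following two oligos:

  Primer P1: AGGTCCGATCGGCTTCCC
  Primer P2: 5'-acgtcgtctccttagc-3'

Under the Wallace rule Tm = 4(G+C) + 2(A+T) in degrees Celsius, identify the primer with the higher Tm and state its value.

Primer P1, 60°C

Primer P1: A+T=6, G+C=12 → Tm = 2(6)+4(12) = 60°C
Primer P2: A+T=7, G+C=9 → Tm = 2(7)+4(9) = 50°C
60°C vs 50°C → primer P1 is higher.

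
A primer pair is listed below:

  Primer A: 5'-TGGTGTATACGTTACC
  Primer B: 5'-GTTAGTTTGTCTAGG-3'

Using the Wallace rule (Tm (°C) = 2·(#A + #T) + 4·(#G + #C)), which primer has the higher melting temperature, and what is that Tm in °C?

Primer A, 46°C

Primer A: A+T=9, G+C=7 → Tm = 2(9)+4(7) = 46°C
Primer B: A+T=9, G+C=6 → Tm = 2(9)+4(6) = 42°C
46°C vs 42°C → primer A is higher.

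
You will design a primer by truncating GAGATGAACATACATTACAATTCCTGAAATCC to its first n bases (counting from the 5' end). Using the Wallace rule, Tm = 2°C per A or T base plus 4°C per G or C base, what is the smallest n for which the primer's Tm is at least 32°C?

First 11 bases: GAGATGAACAT → Tm = 30°C (< 32°C)
First 12 bases: GAGATGAACATA → Tm = 32°C (≥ 32°C)
Since every base adds ≥2°C, Tm only increases with n, so the threshold is first crossed at n = 12.

n = 12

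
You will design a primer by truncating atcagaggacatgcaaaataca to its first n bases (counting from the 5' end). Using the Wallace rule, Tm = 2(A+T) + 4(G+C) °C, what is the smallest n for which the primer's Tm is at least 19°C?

First 6 bases: ATCAGA → Tm = 16°C (< 19°C)
First 7 bases: ATCAGAG → Tm = 20°C (≥ 19°C)
Each additional base adds 2°C (A/T) or 4°C (G/C), so Tm is non-decreasing in n; n = 7 is the first length to reach 19°C.

n = 7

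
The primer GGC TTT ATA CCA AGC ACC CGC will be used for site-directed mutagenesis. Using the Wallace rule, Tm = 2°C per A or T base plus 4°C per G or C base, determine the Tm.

C=8, A=5, T=4, G=4
AT pairs contribute 9, GC pairs contribute 12.
Tm = 2(9) + 4(12) = 18 + 48 = 66°C

66°C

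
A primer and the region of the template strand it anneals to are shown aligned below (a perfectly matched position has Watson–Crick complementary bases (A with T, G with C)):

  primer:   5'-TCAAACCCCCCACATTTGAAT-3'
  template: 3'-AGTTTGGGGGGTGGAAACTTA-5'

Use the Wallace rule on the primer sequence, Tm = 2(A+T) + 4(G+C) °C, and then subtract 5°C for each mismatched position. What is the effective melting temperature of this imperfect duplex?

55°C

Primer base counts: A=7, T=5, G=1, C=8 → A+T=12, G+C=9
Perfect-match Tm = 2(12) + 4(9) = 24 + 36 = 60°C
Mismatches (positions where the bases are not complementary): 1 (at position 14)
Effective Tm = 60 − 1×5 = 60 − 5 = 55°C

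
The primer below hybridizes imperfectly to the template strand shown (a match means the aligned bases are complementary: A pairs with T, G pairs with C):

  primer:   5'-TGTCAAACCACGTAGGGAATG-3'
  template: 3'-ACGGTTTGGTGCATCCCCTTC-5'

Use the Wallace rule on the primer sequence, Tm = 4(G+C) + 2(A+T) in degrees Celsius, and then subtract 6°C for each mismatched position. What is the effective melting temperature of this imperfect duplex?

44°C

Primer base counts: A=7, T=4, G=6, C=4 → A+T=11, G+C=10
Perfect-match Tm = 2(11) + 4(10) = 22 + 40 = 62°C
Mismatches (positions where the bases are not complementary): 3 (at positions 3, 18, 20)
Effective Tm = 62 − 3×6 = 62 − 18 = 44°C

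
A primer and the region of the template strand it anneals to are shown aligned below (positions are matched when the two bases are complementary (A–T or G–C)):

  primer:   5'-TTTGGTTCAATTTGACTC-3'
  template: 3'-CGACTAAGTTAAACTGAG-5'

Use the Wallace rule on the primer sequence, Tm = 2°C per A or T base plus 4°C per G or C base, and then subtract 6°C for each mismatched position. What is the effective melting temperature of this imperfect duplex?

Primer base counts: A=3, T=9, G=3, C=3 → A+T=12, G+C=6
Perfect-match Tm = 2(12) + 4(6) = 24 + 24 = 48°C
Mismatches (positions where the bases are not complementary): 3 (at positions 1, 2, 5)
Effective Tm = 48 − 3×6 = 48 − 18 = 30°C

30°C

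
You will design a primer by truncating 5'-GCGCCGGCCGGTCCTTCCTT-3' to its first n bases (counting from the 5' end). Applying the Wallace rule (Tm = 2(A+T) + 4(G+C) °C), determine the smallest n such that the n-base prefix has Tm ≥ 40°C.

n = 10

First 9 bases: GCGCCGGCC → Tm = 36°C (< 40°C)
First 10 bases: GCGCCGGCCG → Tm = 40°C (≥ 40°C)
Each additional base adds 2°C (A/T) or 4°C (G/C), so Tm is non-decreasing in n; n = 10 is the first length to reach 40°C.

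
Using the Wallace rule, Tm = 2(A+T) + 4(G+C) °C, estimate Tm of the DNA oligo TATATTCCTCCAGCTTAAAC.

54°C

Scanning the sequence gives T=7, A=6, C=6, G=1.
A+T = 13, G+C = 7
Tm = 2(13) + 4(7) = 26 + 28 = 54°C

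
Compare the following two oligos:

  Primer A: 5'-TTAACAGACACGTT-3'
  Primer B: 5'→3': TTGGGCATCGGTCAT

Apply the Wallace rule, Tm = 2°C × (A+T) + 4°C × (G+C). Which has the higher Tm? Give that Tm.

Primer B, 46°C

Primer A: A+T=9, G+C=5 → Tm = 2(9)+4(5) = 38°C
Primer B: A+T=7, G+C=8 → Tm = 2(7)+4(8) = 46°C
38°C vs 46°C → primer B is higher.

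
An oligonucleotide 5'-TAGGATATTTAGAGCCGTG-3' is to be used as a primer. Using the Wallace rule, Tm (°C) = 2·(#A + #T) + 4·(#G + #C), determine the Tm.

Base counts: A=5, G=6, T=6, C=2
So N_AT = 11 and N_GC = 8.
Tm = 4·8 + 2·11 = 32 + 22 = 54°C

54°C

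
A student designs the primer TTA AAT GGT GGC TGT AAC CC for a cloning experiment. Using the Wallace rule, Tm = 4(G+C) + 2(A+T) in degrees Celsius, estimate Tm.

Scanning the sequence gives C=4, T=6, A=5, G=5.
AT pairs contribute 11, GC pairs contribute 9.
Tm = 4·9 + 2·11 = 36 + 22 = 58°C

58°C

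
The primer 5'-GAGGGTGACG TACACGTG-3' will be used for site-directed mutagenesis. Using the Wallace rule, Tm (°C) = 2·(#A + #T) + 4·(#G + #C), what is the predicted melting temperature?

58°C

Scanning the sequence gives T=3, G=8, C=3, A=4.
So N_AT = 7 and N_GC = 11.
Tm = 2×7 + 4×11 = 58°C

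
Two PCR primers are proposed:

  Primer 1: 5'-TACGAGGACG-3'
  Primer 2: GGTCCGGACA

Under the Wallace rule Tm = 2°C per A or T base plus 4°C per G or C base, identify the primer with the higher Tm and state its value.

Primer 1: A+T=4, G+C=6 → Tm = 2(4)+4(6) = 32°C
Primer 2: A+T=3, G+C=7 → Tm = 2(3)+4(7) = 34°C
32°C vs 34°C → primer 2 is higher.

Primer 2, 34°C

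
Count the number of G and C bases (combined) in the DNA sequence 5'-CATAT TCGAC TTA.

Counting bases: A=4, C=3, T=5, G=1
G+C = 1 + 3 = 4

4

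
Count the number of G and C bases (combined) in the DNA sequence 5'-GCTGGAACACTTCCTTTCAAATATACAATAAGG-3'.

12

Scanning the sequence gives C=7, G=5, T=9, A=12.
G+C = 5 + 7 = 12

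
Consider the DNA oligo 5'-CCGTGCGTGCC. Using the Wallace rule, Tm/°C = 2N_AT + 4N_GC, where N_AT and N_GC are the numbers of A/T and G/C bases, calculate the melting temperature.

40°C

Base counts: C=5, T=2, A=0, G=4
A+T = 2, G+C = 9
Tm = 4·9 + 2·2 = 36 + 4 = 40°C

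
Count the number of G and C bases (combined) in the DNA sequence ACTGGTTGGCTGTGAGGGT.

11

Counting bases: T=6, C=2, A=2, G=9
G+C = 9 + 2 = 11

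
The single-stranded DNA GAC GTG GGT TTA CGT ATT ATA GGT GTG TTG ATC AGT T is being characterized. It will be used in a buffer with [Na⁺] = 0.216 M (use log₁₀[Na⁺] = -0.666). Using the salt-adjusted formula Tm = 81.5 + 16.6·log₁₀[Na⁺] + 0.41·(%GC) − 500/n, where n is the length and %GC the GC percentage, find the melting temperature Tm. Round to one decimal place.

Length n = 37. Base counts: T=15, G=12, C=3, A=7
G+C = 15, so %GC = 15/37 × 100 = 40.541%
Salt term: 16.6 × (-0.666) = -11.056
GC term: 0.41 × 40.541 = 16.622; length term: −500/37 = −13.514
Tm = 81.5 + (-11.056) + 16.622 − 13.514 = 73.552 → 73.6°C

73.6°C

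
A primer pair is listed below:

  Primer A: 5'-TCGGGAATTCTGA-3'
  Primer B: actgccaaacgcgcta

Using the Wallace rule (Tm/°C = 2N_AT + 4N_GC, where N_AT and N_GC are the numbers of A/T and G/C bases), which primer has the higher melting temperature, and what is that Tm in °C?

Primer A: A+T=7, G+C=6 → Tm = 2(7)+4(6) = 38°C
Primer B: A+T=7, G+C=9 → Tm = 2(7)+4(9) = 50°C
38°C vs 50°C → primer B is higher.

Primer B, 50°C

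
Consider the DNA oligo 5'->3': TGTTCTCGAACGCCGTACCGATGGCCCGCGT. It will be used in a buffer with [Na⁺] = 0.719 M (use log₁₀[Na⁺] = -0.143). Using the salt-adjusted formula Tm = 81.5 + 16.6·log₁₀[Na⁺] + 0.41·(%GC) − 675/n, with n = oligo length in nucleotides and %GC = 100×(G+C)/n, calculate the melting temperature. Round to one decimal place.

83.8°C

Length n = 31. Base counts: C=11, T=7, G=9, A=4
G+C = 20, so %GC = 20/31 × 100 = 64.516%
Salt term: 16.6 × (-0.143) = -2.374
GC term: 0.41 × 64.516 = 26.452; length term: −675/31 = −21.774
Tm = 81.5 + (-2.374) + 26.452 − 21.774 = 83.804 → 83.8°C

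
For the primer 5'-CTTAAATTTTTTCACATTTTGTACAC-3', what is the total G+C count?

Counting bases: C=5, T=13, A=7, G=1
G+C = 1 + 5 = 6

6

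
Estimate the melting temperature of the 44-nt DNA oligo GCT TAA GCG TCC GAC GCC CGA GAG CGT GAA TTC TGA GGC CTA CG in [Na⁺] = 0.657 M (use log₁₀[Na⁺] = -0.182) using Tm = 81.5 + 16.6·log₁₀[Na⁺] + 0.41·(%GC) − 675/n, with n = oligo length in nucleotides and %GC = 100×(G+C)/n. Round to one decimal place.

Length n = 44. Base counts: C=13, G=14, A=9, T=8
G+C = 27, so %GC = 27/44 × 100 = 61.364%
Salt term: 16.6 × (-0.182) = -3.021
GC term: 0.41 × 61.364 = 25.159; length term: −675/44 = −15.341
Tm = 81.5 + (-3.021) + 25.159 − 15.341 = 88.297 → 88.3°C

88.3°C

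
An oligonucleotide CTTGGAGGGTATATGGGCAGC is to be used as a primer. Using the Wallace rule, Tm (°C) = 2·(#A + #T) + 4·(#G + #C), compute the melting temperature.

Base counts: G=9, T=5, C=3, A=4
A+T = 9, G+C = 12
Tm = 2×9 + 4×12 = 66°C

66°C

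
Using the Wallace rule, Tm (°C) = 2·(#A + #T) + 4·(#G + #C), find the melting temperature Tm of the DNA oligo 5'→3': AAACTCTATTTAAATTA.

38°C

C=2, A=8, T=7, G=0
AT pairs contribute 15, GC pairs contribute 2.
Tm = 2(15) + 4(2) = 30 + 8 = 38°C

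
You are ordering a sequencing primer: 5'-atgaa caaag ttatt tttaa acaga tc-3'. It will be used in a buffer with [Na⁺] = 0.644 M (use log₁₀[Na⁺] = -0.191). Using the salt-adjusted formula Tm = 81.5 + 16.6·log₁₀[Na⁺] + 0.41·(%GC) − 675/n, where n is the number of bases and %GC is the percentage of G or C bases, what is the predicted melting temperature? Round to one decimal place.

62.4°C

Length n = 27. Scanning the sequence gives G=3, A=12, C=3, T=9.
G+C = 6, so %GC = 6/27 × 100 = 22.222%
Salt term: 16.6 × (-0.191) = -3.171
GC term: 0.41 × 22.222 = 9.111; length term: −675/27 = −25
Tm = 81.5 + (-3.171) + 9.111 − 25 = 62.44 → 62.4°C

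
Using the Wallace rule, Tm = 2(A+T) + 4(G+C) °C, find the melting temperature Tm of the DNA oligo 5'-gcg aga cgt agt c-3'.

42°C

Base counts: T=2, A=3, G=5, C=3
So N_AT = 5 and N_GC = 8.
Tm = 2×5 + 4×8 = 42°C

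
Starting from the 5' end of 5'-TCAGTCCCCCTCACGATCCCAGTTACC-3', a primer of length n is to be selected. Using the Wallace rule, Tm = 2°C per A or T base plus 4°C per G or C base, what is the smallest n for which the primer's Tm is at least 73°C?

n = 23

First 22 bases: TCAGTCCCCCTCACGATCCCAG → Tm = 72°C (< 73°C)
First 23 bases: TCAGTCCCCCTCACGATCCCAGT → Tm = 74°C (≥ 73°C)
Each additional base adds 2°C (A/T) or 4°C (G/C), so Tm is non-decreasing in n; n = 23 is the first length to reach 73°C.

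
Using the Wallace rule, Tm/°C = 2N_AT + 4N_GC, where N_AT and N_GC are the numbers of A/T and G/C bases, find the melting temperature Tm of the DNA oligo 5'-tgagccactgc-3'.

Base counts: A=2, C=4, T=2, G=3
So N_AT = 4 and N_GC = 7.
Tm = 4·7 + 2·4 = 28 + 8 = 36°C

36°C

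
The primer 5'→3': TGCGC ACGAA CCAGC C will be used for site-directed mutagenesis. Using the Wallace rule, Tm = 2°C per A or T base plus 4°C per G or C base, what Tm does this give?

54°C

Base counts: T=1, A=4, G=4, C=7
AT pairs contribute 5, GC pairs contribute 11.
Tm = 2×5 + 4×11 = 54°C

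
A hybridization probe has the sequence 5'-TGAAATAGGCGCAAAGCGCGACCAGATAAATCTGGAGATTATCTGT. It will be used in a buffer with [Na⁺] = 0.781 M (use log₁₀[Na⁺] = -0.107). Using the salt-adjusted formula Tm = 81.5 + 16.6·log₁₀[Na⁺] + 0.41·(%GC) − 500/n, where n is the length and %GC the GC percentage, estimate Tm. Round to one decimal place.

Length n = 46. Counting bases: T=10, A=16, G=12, C=8
G+C = 20, so %GC = 20/46 × 100 = 43.478%
Salt term: 16.6 × (-0.107) = -1.776
GC term: 0.41 × 43.478 = 17.826; length term: −500/46 = −10.87
Tm = 81.5 + (-1.776) + 17.826 − 10.87 = 86.68 → 86.7°C

86.7°C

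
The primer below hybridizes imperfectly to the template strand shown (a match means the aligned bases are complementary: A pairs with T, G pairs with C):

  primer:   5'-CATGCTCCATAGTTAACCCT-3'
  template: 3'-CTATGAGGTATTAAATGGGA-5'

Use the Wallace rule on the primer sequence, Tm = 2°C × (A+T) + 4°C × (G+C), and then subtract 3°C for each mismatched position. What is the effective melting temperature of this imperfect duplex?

46°C

Primer base counts: A=5, T=6, G=2, C=7 → A+T=11, G+C=9
Perfect-match Tm = 2(11) + 4(9) = 22 + 36 = 58°C
Mismatches (positions where the bases are not complementary): 4 (at positions 1, 4, 12, 15)
Effective Tm = 58 − 4×3 = 58 − 12 = 46°C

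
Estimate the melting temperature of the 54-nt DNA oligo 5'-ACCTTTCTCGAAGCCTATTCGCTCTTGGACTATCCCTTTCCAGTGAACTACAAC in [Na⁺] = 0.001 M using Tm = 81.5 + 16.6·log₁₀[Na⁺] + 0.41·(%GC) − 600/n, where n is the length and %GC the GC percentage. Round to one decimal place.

39.6°C

Length n = 54. Base counts: C=18, G=7, A=12, T=17
G+C = 25, so %GC = 25/54 × 100 = 46.296%
Salt term: 16.6 × (-3) = -49.8
GC term: 0.41 × 46.296 = 18.981; length term: −600/54 = −11.111
Tm = 81.5 + (-49.8) + 18.981 − 11.111 = 39.57 → 39.6°C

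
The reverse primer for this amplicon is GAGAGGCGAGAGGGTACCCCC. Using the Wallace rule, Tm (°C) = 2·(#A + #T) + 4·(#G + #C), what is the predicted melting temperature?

T=1, G=9, C=6, A=5
AT pairs contribute 6, GC pairs contribute 15.
Tm = 2(6) + 4(15) = 12 + 60 = 72°C

72°C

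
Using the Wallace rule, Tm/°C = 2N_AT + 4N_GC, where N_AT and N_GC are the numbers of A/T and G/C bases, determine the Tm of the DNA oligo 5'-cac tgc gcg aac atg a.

G=4, C=5, A=5, T=2
AT pairs contribute 7, GC pairs contribute 9.
Tm = 4·9 + 2·7 = 36 + 14 = 50°C

50°C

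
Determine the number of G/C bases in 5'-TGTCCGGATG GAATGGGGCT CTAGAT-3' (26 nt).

Base counts: C=4, A=5, T=7, G=10
Total G or C: 10 + 4 = 14

14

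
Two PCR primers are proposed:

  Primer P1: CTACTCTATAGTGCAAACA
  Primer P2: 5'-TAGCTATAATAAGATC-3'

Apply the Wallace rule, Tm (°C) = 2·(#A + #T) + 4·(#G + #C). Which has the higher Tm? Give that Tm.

Primer P1, 52°C

Primer P1: A+T=12, G+C=7 → Tm = 2(12)+4(7) = 52°C
Primer P2: A+T=12, G+C=4 → Tm = 2(12)+4(4) = 40°C
52°C vs 40°C → primer P1 is higher.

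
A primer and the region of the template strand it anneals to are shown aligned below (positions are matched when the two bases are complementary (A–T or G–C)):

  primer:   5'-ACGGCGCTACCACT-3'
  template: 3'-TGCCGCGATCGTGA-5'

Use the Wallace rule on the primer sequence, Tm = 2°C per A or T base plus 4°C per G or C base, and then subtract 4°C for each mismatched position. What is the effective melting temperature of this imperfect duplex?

Primer base counts: A=3, T=2, G=3, C=6 → A+T=5, G+C=9
Perfect-match Tm = 2(5) + 4(9) = 10 + 36 = 46°C
Mismatches (positions where the bases are not complementary): 1 (at position 10)
Effective Tm = 46 − 1×4 = 46 − 4 = 42°C

42°C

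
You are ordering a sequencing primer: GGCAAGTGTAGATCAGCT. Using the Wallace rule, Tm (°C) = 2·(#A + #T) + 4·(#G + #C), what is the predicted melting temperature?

Scanning the sequence gives C=3, T=4, A=5, G=6.
A+T = 9, G+C = 9
Tm = 2(9) + 4(9) = 18 + 36 = 54°C

54°C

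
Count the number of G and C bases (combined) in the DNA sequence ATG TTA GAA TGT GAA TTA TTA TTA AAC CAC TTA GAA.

8

Scanning the sequence gives T=13, C=3, G=5, A=15.
Total G or C: 5 + 3 = 8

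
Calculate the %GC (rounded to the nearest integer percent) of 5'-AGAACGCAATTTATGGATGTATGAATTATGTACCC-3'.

34%

Base counts: T=11, C=5, A=12, G=7
G+C = 7 + 5 = 12 out of 35 bases
%GC = 12/35 × 100 = 34.29% ≈ 34%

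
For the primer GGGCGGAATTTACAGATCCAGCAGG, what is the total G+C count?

14

Base counts: T=4, A=7, C=5, G=9
Total G or C: 9 + 5 = 14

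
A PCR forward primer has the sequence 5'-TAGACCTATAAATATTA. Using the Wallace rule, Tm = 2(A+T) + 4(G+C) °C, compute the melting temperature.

Scanning the sequence gives C=2, T=6, A=8, G=1.
AT pairs contribute 14, GC pairs contribute 3.
Tm = 2(14) + 4(3) = 28 + 12 = 40°C

40°C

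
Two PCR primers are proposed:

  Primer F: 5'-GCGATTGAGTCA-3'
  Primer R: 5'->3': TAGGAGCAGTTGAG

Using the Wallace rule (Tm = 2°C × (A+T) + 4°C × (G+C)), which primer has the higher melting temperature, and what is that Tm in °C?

Primer F: A+T=6, G+C=6 → Tm = 2(6)+4(6) = 36°C
Primer R: A+T=7, G+C=7 → Tm = 2(7)+4(7) = 42°C
36°C vs 42°C → primer R is higher.

Primer R, 42°C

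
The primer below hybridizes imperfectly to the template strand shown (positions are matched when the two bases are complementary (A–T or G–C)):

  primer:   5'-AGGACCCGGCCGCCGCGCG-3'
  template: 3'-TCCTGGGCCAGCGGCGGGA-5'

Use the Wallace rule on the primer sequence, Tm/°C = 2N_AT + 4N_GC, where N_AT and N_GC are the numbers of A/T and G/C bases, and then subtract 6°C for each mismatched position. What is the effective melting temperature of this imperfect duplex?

54°C

Primer base counts: A=2, T=0, G=8, C=9 → A+T=2, G+C=17
Perfect-match Tm = 2(2) + 4(17) = 4 + 68 = 72°C
Mismatches (positions where the bases are not complementary): 3 (at positions 10, 17, 19)
Effective Tm = 72 − 3×6 = 72 − 18 = 54°C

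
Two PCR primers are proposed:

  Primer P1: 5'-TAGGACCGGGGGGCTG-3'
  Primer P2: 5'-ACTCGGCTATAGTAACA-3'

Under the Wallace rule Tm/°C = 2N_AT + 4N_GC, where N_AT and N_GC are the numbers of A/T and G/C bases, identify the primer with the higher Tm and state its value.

Primer P1: A+T=4, G+C=12 → Tm = 2(4)+4(12) = 56°C
Primer P2: A+T=10, G+C=7 → Tm = 2(10)+4(7) = 48°C
56°C vs 48°C → primer P1 is higher.

Primer P1, 56°C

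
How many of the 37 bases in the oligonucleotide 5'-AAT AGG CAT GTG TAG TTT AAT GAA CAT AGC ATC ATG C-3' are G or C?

Base counts: T=11, A=13, C=5, G=8
G+C = 8 + 5 = 13

13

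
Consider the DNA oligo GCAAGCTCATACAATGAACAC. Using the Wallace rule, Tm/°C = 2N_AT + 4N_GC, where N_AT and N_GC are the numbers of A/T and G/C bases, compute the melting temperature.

60°C

Counting bases: T=3, C=6, A=9, G=3
AT pairs contribute 12, GC pairs contribute 9.
Tm = 2(12) + 4(9) = 24 + 36 = 60°C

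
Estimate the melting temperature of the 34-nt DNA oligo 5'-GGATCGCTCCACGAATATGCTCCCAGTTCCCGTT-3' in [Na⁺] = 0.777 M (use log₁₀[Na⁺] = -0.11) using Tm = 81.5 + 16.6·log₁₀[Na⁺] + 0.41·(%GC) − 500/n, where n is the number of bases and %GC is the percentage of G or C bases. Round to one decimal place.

Length n = 34. Counting bases: T=9, G=7, A=6, C=12
G+C = 19, so %GC = 19/34 × 100 = 55.882%
Salt term: 16.6 × (-0.11) = -1.826
GC term: 0.41 × 55.882 = 22.912; length term: −500/34 = −14.706
Tm = 81.5 + (-1.826) + 22.912 − 14.706 = 87.88 → 87.9°C

87.9°C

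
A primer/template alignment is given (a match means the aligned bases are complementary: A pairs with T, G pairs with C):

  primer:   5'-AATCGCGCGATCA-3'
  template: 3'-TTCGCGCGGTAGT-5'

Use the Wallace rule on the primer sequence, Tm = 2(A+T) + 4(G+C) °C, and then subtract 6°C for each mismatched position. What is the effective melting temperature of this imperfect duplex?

28°C

Primer base counts: A=4, T=2, G=3, C=4 → A+T=6, G+C=7
Perfect-match Tm = 2(6) + 4(7) = 12 + 28 = 40°C
Mismatches (positions where the bases are not complementary): 2 (at positions 3, 9)
Effective Tm = 40 − 2×6 = 40 − 12 = 28°C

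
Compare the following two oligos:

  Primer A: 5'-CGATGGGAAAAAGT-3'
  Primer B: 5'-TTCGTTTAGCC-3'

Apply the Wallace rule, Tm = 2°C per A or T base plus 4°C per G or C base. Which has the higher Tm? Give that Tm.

Primer A: A+T=8, G+C=6 → Tm = 2(8)+4(6) = 40°C
Primer B: A+T=6, G+C=5 → Tm = 2(6)+4(5) = 32°C
40°C vs 32°C → primer A is higher.

Primer A, 40°C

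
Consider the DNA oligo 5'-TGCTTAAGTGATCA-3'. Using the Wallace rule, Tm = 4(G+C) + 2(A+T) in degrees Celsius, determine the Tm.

38°C

Counting bases: C=2, A=4, T=5, G=3
A+T = 9, G+C = 5
Tm = 4·5 + 2·9 = 20 + 18 = 38°C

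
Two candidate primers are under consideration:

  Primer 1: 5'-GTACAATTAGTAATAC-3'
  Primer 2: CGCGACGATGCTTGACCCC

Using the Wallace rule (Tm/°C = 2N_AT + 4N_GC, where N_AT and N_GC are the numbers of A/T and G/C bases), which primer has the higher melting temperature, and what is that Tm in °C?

Primer 1: A+T=12, G+C=4 → Tm = 2(12)+4(4) = 40°C
Primer 2: A+T=6, G+C=13 → Tm = 2(6)+4(13) = 64°C
40°C vs 64°C → primer 2 is higher.

Primer 2, 64°C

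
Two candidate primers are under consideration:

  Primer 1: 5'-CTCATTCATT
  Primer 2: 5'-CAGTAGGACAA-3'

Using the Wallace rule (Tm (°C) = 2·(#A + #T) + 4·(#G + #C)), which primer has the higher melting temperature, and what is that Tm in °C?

Primer 2, 32°C

Primer 1: A+T=7, G+C=3 → Tm = 2(7)+4(3) = 26°C
Primer 2: A+T=6, G+C=5 → Tm = 2(6)+4(5) = 32°C
26°C vs 32°C → primer 2 is higher.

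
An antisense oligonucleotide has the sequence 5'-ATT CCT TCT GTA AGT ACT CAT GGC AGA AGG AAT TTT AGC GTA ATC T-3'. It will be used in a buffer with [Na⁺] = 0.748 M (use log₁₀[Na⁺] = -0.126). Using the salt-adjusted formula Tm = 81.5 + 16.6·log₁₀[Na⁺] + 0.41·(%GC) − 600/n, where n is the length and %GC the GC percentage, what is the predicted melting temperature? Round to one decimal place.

81.5°C

Length n = 46. Counting bases: A=13, G=9, T=16, C=8
G+C = 17, so %GC = 17/46 × 100 = 36.957%
Salt term: 16.6 × (-0.126) = -2.092
GC term: 0.41 × 36.957 = 15.152; length term: −600/46 = −13.043
Tm = 81.5 + (-2.092) + 15.152 − 13.043 = 81.517 → 81.5°C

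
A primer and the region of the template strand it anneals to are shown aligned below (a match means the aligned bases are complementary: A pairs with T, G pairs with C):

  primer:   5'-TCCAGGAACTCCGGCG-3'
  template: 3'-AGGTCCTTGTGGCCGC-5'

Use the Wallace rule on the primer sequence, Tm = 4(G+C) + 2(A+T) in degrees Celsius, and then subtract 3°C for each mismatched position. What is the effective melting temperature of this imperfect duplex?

51°C

Primer base counts: A=3, T=2, G=5, C=6 → A+T=5, G+C=11
Perfect-match Tm = 2(5) + 4(11) = 10 + 44 = 54°C
Mismatches (positions where the bases are not complementary): 1 (at position 10)
Effective Tm = 54 − 1×3 = 54 − 3 = 51°C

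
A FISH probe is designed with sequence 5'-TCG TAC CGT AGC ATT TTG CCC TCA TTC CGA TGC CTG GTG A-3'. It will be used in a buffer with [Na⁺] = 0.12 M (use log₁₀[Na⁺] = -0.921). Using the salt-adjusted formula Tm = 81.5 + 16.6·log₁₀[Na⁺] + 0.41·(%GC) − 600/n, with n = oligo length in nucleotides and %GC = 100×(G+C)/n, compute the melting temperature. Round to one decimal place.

72.7°C

Length n = 40. Base counts: T=13, A=6, C=12, G=9
G+C = 21, so %GC = 21/40 × 100 = 52.5%
Salt term: 16.6 × (-0.921) = -15.289
GC term: 0.41 × 52.5 = 21.525; length term: −600/40 = −15
Tm = 81.5 + (-15.289) + 21.525 − 15 = 72.736 → 72.7°C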